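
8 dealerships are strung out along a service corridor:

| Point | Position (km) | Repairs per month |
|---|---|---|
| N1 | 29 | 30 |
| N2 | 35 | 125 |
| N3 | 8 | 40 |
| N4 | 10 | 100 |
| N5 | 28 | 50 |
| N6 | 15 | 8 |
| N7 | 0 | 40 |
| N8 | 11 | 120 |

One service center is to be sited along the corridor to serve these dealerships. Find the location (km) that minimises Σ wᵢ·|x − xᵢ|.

x = 11

For a sum of weighted absolute distances on a line, the optimum is the weighted median (not the mean). Total weight W = 513; half-weight = 256.5.
Sort by position and accumulate weight:
  km 0 (N7, w=40) → cum 40
  km 8 (N3, w=40) → cum 80
  km 10 (N4, w=100) → cum 180
  km 11 (N8, w=120) → cum 300  ≥ 256.5 → median here
  km 15 (N6, w=8) → cum 308
  km 28 (N5, w=50) → cum 358
  km 29 (N1, w=30) → cum 388
  km 35 (N2, w=125) → cum 513
Optimal location: km 11.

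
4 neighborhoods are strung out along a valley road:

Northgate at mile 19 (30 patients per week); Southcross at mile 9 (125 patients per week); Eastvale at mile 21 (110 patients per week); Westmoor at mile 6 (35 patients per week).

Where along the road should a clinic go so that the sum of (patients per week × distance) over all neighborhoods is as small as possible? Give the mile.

For a sum of weighted absolute distances on a line, the optimum is the weighted median (not the mean). Total weight W = 300; half-weight = 150.
Sort by position and accumulate weight:
  mile 6 (Westmoor, w=35) → cum 35
  mile 9 (Southcross, w=125) → cum 160  ≥ 150 → median here
  mile 19 (Northgate, w=30) → cum 190
  mile 21 (Eastvale, w=110) → cum 300
Optimal location: mile 9.

x = 9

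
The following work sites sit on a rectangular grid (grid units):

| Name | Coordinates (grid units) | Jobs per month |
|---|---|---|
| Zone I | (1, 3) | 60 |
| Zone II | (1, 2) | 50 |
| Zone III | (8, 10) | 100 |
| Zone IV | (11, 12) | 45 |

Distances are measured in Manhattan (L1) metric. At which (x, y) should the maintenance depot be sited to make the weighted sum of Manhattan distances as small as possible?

(8, 10)

Manhattan distance separates: Σwᵢ(|x−xᵢ|+|y−yᵢ|) = Σwᵢ|x−xᵢ| + Σwᵢ|y−yᵢ|, so x and y are optimised independently as 1-D weighted medians.
Total weight W = 255; half = 127.5.
x-coordinate, sorted with cumulative weight:
  x=1 (Zone I, w=60) cum 60
  x=1 (Zone II, w=50) cum 110
  x=8 (Zone III, w=100) cum 210  ← median
  x=11 (Zone IV, w=45) cum 255
⇒ x* = 8
y-coordinate, sorted with cumulative weight:
  y=2 (Zone II, w=50) cum 50
  y=3 (Zone I, w=60) cum 110
  y=10 (Zone III, w=100) cum 210  ← median
  y=12 (Zone IV, w=45) cum 255
⇒ y* = 10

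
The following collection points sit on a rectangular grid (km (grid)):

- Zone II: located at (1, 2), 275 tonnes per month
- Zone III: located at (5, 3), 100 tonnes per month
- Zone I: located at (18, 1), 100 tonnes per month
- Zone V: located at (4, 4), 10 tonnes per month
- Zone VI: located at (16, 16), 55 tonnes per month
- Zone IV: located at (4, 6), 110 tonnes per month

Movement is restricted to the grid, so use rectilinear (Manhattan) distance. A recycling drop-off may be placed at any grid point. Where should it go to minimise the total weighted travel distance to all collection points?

(4, 2)

Manhattan distance separates: Σwᵢ(|x−xᵢ|+|y−yᵢ|) = Σwᵢ|x−xᵢ| + Σwᵢ|y−yᵢ|, so x and y are optimised independently as 1-D weighted medians.
Total weight W = 650; half = 325.
x-coordinate, sorted with cumulative weight:
  x=1 (Zone II, w=275) cum 275
  x=4 (Zone V, w=10) cum 285
  x=4 (Zone IV, w=110) cum 395  ← median
  x=5 (Zone III, w=100) cum 495
  x=16 (Zone VI, w=55) cum 550
  x=18 (Zone I, w=100) cum 650
⇒ x* = 4
y-coordinate, sorted with cumulative weight:
  y=1 (Zone I, w=100) cum 100
  y=2 (Zone II, w=275) cum 375  ← median
  y=3 (Zone III, w=100) cum 475
  y=4 (Zone V, w=10) cum 485
  y=6 (Zone IV, w=110) cum 595
  y=16 (Zone VI, w=55) cum 650
⇒ y* = 2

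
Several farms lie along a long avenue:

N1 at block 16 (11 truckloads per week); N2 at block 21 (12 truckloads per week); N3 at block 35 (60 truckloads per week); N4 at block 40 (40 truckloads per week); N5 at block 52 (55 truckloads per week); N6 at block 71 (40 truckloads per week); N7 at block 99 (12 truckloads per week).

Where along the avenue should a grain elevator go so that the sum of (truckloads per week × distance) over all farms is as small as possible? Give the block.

For a sum of weighted absolute distances on a line, the optimum is the weighted median (not the mean). Total weight W = 230; half-weight = 115.
Sort by position and accumulate weight:
  block 16 (N1, w=11) → cum 11
  block 21 (N2, w=12) → cum 23
  block 35 (N3, w=60) → cum 83
  block 40 (N4, w=40) → cum 123  ≥ 115 → median here
  block 52 (N5, w=55) → cum 178
  block 71 (N6, w=40) → cum 218
  block 99 (N7, w=12) → cum 230
Optimal location: block 40.

x = 40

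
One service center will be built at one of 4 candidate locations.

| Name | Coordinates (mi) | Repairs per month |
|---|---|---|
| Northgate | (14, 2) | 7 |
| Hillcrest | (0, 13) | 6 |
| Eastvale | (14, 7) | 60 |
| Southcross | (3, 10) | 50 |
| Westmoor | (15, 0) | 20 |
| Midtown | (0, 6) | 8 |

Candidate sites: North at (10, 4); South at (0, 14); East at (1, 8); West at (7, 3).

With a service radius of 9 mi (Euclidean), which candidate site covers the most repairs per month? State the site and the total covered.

West, covering 145

Coverage radius r = 9 mi; a point is covered iff (Δx)²+(Δy)² ≤ 9² = 81.
  North (10, 4): covers {Northgate, Eastvale, Westmoor} → 87
  South (0, 14): covers {Hillcrest, Southcross, Midtown} → 64
  East (1, 8): covers {Hillcrest, Southcross, Midtown} → 64
  West (7, 3): covers {Northgate, Eastvale, Southcross, Westmoor, Midtown} → 145
Maximum coverage at West: 145 repairs per month.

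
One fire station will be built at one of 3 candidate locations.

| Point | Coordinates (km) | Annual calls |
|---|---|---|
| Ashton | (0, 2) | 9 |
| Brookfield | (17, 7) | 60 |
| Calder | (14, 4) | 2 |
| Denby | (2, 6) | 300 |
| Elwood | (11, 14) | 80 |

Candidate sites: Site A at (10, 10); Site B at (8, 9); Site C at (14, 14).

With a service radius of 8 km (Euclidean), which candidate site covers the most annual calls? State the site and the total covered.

Coverage radius r = 8 km; a point is covered iff (Δx)²+(Δy)² ≤ 8² = 64.
  Site A (10, 10): covers {Brookfield, Calder, Elwood} → 142
  Site B (8, 9): covers {Calder, Denby, Elwood} → 382
  Site C (14, 14): covers {Brookfield, Elwood} → 140
Maximum coverage at Site B: 382 annual calls.

Site B, covering 382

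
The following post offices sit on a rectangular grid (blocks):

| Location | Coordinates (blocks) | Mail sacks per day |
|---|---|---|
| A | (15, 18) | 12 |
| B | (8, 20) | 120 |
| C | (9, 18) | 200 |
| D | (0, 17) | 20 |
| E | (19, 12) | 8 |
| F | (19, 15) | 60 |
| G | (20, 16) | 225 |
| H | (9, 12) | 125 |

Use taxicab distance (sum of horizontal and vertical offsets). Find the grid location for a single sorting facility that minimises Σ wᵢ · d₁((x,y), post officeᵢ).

(9, 16)

Manhattan distance separates: Σwᵢ(|x−xᵢ|+|y−yᵢ|) = Σwᵢ|x−xᵢ| + Σwᵢ|y−yᵢ|, so x and y are optimised independently as 1-D weighted medians.
Total weight W = 770; half = 385.
x-coordinate, sorted with cumulative weight:
  x=0 (D, w=20) cum 20
  x=8 (B, w=120) cum 140
  x=9 (C, w=200) cum 340
  x=9 (H, w=125) cum 465  ← median
  x=15 (A, w=12) cum 477
  x=19 (E, w=8) cum 485
  x=19 (F, w=60) cum 545
  x=20 (G, w=225) cum 770
⇒ x* = 9
y-coordinate, sorted with cumulative weight:
  y=12 (E, w=8) cum 8
  y=12 (H, w=125) cum 133
  y=15 (F, w=60) cum 193
  y=16 (G, w=225) cum 418  ← median
  y=17 (D, w=20) cum 438
  y=18 (A, w=12) cum 450
  y=18 (C, w=200) cum 650
  y=20 (B, w=120) cum 770
⇒ y* = 16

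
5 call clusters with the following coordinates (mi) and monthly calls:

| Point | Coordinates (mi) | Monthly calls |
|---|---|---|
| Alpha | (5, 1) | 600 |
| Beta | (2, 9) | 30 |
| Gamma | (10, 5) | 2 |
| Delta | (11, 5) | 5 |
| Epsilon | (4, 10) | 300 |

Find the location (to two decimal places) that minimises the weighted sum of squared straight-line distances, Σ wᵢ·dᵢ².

(4.63, 4.17)

The minimiser of Σwᵢ‖p−pᵢ‖² is the weighted centroid p* = (Σwᵢpᵢ)/(Σwᵢ).
Σwᵢ = 937.
Σwᵢxᵢ = 600·5 + 30·2 + 2·10 + 5·11 + 300·4 = 4335.
Σwᵢyᵢ = 600·1 + 30·9 + 2·5 + 5·5 + 300·10 = 3905.
x* = 4335/937 = 4.63, y* = 3905/937 = 4.17.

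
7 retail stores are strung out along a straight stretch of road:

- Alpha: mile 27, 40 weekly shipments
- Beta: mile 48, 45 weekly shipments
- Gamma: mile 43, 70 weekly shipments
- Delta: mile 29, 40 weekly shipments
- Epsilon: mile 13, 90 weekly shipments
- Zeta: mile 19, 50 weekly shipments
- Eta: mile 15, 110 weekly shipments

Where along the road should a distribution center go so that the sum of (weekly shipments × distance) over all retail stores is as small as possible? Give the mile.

x = 19

For a sum of weighted absolute distances on a line, the optimum is the weighted median (not the mean). Total weight W = 445; half-weight = 222.5.
Sort by position and accumulate weight:
  mile 13 (Epsilon, w=90) → cum 90
  mile 15 (Eta, w=110) → cum 200
  mile 19 (Zeta, w=50) → cum 250  ≥ 222.5 → median here
  mile 27 (Alpha, w=40) → cum 290
  mile 29 (Delta, w=40) → cum 330
  mile 43 (Gamma, w=70) → cum 400
  mile 48 (Beta, w=45) → cum 445
Optimal location: mile 19.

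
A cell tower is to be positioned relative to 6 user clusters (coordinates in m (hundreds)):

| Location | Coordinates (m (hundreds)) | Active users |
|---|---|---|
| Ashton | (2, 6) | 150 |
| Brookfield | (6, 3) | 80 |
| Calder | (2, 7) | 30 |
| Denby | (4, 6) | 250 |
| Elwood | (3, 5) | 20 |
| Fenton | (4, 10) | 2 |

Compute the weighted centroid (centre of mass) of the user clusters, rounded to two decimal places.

The minimiser of Σwᵢ‖p−pᵢ‖² is the weighted centroid p* = (Σwᵢpᵢ)/(Σwᵢ).
Σwᵢ = 532.
Σwᵢxᵢ = 150·2 + 80·6 + 30·2 + 250·4 + 20·3 + 2·4 = 1908.
Σwᵢyᵢ = 150·6 + 80·3 + 30·7 + 250·6 + 20·5 + 2·10 = 2970.
x* = 1908/532 = 3.59, y* = 2970/532 = 5.58.

(3.59, 5.58)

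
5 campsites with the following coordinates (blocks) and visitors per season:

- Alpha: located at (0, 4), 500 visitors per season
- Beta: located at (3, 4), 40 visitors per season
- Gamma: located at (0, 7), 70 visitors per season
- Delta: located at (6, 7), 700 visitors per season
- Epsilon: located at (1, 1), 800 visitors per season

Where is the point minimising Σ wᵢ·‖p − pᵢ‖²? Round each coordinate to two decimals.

The minimiser of Σwᵢ‖p−pᵢ‖² is the weighted centroid p* = (Σwᵢpᵢ)/(Σwᵢ).
Σwᵢ = 2110.
Σwᵢxᵢ = 500·0 + 40·3 + 70·0 + 700·6 + 800·1 = 5120.
Σwᵢyᵢ = 500·4 + 40·4 + 70·7 + 700·7 + 800·1 = 8350.
x* = 5120/2110 = 2.43, y* = 8350/2110 = 3.96.

(2.43, 3.96)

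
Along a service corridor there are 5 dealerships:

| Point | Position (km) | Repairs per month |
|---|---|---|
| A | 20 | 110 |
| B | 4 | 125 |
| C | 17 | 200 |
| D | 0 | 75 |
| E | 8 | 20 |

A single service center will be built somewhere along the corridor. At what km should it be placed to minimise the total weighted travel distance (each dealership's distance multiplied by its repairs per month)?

x = 17

For a sum of weighted absolute distances on a line, the optimum is the weighted median (not the mean). Total weight W = 530; half-weight = 265.
Sort by position and accumulate weight:
  km 0 (D, w=75) → cum 75
  km 4 (B, w=125) → cum 200
  km 8 (E, w=20) → cum 220
  km 17 (C, w=200) → cum 420  ≥ 265 → median here
  km 20 (A, w=110) → cum 530
Optimal location: km 17.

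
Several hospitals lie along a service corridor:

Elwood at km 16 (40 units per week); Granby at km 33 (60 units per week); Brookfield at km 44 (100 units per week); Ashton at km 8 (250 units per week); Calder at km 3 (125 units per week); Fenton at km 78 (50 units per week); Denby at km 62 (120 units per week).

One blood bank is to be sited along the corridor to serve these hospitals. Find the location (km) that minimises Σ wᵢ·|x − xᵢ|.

For a sum of weighted absolute distances on a line, the optimum is the weighted median (not the mean). Total weight W = 745; half-weight = 372.5.
Sort by position and accumulate weight:
  km 3 (Calder, w=125) → cum 125
  km 8 (Ashton, w=250) → cum 375  ≥ 372.5 → median here
  km 16 (Elwood, w=40) → cum 415
  km 33 (Granby, w=60) → cum 475
  km 44 (Brookfield, w=100) → cum 575
  km 62 (Denby, w=120) → cum 695
  km 78 (Fenton, w=50) → cum 745
Optimal location: km 8.

x = 8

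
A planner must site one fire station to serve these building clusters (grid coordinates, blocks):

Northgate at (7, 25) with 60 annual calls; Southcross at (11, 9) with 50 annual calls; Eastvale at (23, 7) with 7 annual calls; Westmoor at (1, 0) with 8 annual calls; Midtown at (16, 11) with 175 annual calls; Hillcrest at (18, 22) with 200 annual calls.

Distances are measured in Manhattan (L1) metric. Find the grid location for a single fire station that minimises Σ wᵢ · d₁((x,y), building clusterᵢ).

Manhattan distance separates: Σwᵢ(|x−xᵢ|+|y−yᵢ|) = Σwᵢ|x−xᵢ| + Σwᵢ|y−yᵢ|, so x and y are optimised independently as 1-D weighted medians.
Total weight W = 500; half = 250.
x-coordinate, sorted with cumulative weight:
  x=1 (Westmoor, w=8) cum 8
  x=7 (Northgate, w=60) cum 68
  x=11 (Southcross, w=50) cum 118
  x=16 (Midtown, w=175) cum 293  ← median
  x=18 (Hillcrest, w=200) cum 493
  x=23 (Eastvale, w=7) cum 500
⇒ x* = 16
y-coordinate, sorted with cumulative weight:
  y=0 (Westmoor, w=8) cum 8
  y=7 (Eastvale, w=7) cum 15
  y=9 (Southcross, w=50) cum 65
  y=11 (Midtown, w=175) cum 240
  y=22 (Hillcrest, w=200) cum 440  ← median
  y=25 (Northgate, w=60) cum 500
⇒ y* = 22

(16, 22)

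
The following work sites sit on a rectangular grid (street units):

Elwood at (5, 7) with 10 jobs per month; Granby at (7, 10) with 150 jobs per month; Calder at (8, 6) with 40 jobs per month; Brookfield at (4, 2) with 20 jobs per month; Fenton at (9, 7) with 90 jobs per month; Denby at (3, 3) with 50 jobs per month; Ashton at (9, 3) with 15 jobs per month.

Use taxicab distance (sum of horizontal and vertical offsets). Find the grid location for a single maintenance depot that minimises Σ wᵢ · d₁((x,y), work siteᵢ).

Manhattan distance separates: Σwᵢ(|x−xᵢ|+|y−yᵢ|) = Σwᵢ|x−xᵢ| + Σwᵢ|y−yᵢ|, so x and y are optimised independently as 1-D weighted medians.
Total weight W = 375; half = 187.5.
x-coordinate, sorted with cumulative weight:
  x=3 (Denby, w=50) cum 50
  x=4 (Brookfield, w=20) cum 70
  x=5 (Elwood, w=10) cum 80
  x=7 (Granby, w=150) cum 230  ← median
  x=8 (Calder, w=40) cum 270
  x=9 (Fenton, w=90) cum 360
  x=9 (Ashton, w=15) cum 375
⇒ x* = 7
y-coordinate, sorted with cumulative weight:
  y=2 (Brookfield, w=20) cum 20
  y=3 (Denby, w=50) cum 70
  y=3 (Ashton, w=15) cum 85
  y=6 (Calder, w=40) cum 125
  y=7 (Elwood, w=10) cum 135
  y=7 (Fenton, w=90) cum 225  ← median
  y=10 (Granby, w=150) cum 375
⇒ y* = 7

(7, 7)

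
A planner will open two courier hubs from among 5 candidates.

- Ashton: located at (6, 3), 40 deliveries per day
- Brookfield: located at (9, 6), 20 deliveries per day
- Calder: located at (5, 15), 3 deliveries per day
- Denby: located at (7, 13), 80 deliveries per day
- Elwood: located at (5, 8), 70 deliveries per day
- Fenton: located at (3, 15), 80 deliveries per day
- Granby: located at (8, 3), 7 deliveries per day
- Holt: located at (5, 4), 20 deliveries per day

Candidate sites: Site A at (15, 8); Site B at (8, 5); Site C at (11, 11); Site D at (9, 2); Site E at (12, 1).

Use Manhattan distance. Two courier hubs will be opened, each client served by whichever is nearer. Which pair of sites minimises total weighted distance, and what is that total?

{Site B, Site C}, total 2184

Evaluate every pair (each demand assigned to the nearer of the two):
  {Site B, Site C}: total = 2184
  {Site C, Site D}: total = 2474
  {Site A, Site B}: total = 2673
  {Site B, Site D}: total = 2673
  {Site B, Site E}: total = 2673
  {Site C, Site E}: total = 2802
  {Site A, Site C}: total = 3097
  {Site A, Site D}: total = 3685
  {Site D, Site E}: total = 3685
  {Site A, Site E}: total = 4033
Best pair: {Site B, Site C} with total 2184.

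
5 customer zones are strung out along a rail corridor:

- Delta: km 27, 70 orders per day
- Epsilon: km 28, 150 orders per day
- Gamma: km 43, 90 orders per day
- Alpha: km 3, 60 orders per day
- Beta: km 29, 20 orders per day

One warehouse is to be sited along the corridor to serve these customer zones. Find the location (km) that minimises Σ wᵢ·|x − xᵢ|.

For a sum of weighted absolute distances on a line, the optimum is the weighted median (not the mean). Total weight W = 390; half-weight = 195.
Sort by position and accumulate weight:
  km 3 (Alpha, w=60) → cum 60
  km 27 (Delta, w=70) → cum 130
  km 28 (Epsilon, w=150) → cum 280  ≥ 195 → median here
  km 29 (Beta, w=20) → cum 300
  km 43 (Gamma, w=90) → cum 390
Optimal location: km 28.

x = 28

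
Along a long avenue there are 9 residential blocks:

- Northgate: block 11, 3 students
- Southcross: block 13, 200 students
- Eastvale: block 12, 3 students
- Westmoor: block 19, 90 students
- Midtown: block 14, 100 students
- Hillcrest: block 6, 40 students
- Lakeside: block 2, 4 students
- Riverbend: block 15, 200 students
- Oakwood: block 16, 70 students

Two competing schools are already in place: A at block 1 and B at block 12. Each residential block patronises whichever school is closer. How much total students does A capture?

The indifferent point is the midpoint (1+12)/2 = 6.5; residential blocks left of it (closer to A at 1) go to A, those right go to B.
  Lakeside at 2 (w=4) → A
  Hillcrest at 6 (w=40) → A
  Northgate at 11 (w=3) → B
  Eastvale at 12 (w=3) → B
  Southcross at 13 (w=200) → B
  Midtown at 14 (w=100) → B
  Riverbend at 15 (w=200) → B
  Oakwood at 16 (w=70) → B
  Westmoor at 19 (w=90) → B
A captures 44; B captures 666.

44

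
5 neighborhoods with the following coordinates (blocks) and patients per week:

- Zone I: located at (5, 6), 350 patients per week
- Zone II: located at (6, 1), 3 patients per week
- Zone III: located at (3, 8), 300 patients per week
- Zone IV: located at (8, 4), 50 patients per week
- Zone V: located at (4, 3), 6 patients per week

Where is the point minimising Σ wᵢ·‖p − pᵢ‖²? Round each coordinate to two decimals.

(4.36, 6.66)

The minimiser of Σwᵢ‖p−pᵢ‖² is the weighted centroid p* = (Σwᵢpᵢ)/(Σwᵢ).
Σwᵢ = 709.
Σwᵢxᵢ = 350·5 + 3·6 + 300·3 + 50·8 + 6·4 = 3092.
Σwᵢyᵢ = 350·6 + 3·1 + 300·8 + 50·4 + 6·3 = 4721.
x* = 3092/709 = 4.36, y* = 4721/709 = 6.66.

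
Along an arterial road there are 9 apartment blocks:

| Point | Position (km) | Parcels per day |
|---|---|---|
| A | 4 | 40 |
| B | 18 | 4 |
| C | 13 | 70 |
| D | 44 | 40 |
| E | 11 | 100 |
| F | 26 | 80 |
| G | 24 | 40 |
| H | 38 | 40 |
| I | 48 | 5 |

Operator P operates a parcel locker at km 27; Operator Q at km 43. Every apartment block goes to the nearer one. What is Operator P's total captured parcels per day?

The indifferent point is the midpoint (27+43)/2 = 35; apartment blocks left of it (closer to Operator P at 27) go to Operator P, those right go to Operator Q.
  A at 4 (w=40) → Operator P
  E at 11 (w=100) → Operator P
  C at 13 (w=70) → Operator P
  B at 18 (w=4) → Operator P
  G at 24 (w=40) → Operator P
  F at 26 (w=80) → Operator P
  H at 38 (w=40) → Operator Q
  D at 44 (w=40) → Operator Q
  I at 48 (w=5) → Operator Q
Operator P captures 334; Operator Q captures 85.

334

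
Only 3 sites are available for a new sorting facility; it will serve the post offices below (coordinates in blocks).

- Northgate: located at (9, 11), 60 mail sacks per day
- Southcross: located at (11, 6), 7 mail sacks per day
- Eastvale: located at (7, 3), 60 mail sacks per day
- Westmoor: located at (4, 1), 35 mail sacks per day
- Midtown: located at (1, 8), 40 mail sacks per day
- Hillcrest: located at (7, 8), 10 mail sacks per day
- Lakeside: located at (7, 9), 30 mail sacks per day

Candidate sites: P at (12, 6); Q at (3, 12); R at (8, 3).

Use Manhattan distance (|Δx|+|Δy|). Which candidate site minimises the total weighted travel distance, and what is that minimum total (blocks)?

Total weighted distance at each candidate:
  P (12, 6): total = 2252
  Q (3, 12): total = 2248
  R (8, 3): total = 1602
Minimum is at R with total 1602 blocks.

R, total 1602 blocks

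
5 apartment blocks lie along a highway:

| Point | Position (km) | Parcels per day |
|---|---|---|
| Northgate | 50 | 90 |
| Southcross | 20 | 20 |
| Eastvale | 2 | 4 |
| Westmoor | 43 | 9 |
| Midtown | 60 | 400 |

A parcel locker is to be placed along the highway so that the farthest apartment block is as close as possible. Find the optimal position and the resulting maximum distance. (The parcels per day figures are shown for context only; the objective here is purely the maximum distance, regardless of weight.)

The 1-center on a line is the midpoint of the two extreme points: leftmost at 2, rightmost at 60.
Optimal location = (2 + 60)/2 = 31; maximum distance = (60 − 2)/2 = 29.

location 31, max distance 29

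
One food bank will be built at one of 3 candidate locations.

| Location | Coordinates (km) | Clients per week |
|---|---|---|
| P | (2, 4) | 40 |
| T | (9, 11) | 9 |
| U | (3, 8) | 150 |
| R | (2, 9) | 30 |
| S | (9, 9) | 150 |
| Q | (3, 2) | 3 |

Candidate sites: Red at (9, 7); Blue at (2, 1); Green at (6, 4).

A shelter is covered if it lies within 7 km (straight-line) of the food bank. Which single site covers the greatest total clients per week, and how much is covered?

Coverage radius r = 7 km; a point is covered iff (Δx)²+(Δy)² ≤ 7² = 49.
  Red (9, 7): covers {T, U, S} → 309
  Blue (2, 1): covers {P, Q} → 43
  Green (6, 4): covers {P, U, R, S, Q} → 373
Maximum coverage at Green: 373 clients per week.

Green, covering 373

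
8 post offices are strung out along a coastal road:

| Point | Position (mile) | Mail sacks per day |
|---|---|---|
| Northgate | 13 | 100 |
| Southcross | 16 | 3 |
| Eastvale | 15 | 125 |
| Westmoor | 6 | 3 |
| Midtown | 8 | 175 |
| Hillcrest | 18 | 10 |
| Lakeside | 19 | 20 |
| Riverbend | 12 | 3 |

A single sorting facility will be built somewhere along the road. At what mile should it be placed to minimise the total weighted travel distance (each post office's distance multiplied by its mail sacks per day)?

x = 13

For a sum of weighted absolute distances on a line, the optimum is the weighted median (not the mean). Total weight W = 439; half-weight = 219.5.
Sort by position and accumulate weight:
  mile 6 (Westmoor, w=3) → cum 3
  mile 8 (Midtown, w=175) → cum 178
  mile 12 (Riverbend, w=3) → cum 181
  mile 13 (Northgate, w=100) → cum 281  ≥ 219.5 → median here
  mile 15 (Eastvale, w=125) → cum 406
  mile 16 (Southcross, w=3) → cum 409
  mile 18 (Hillcrest, w=10) → cum 419
  mile 19 (Lakeside, w=20) → cum 439
Optimal location: mile 13.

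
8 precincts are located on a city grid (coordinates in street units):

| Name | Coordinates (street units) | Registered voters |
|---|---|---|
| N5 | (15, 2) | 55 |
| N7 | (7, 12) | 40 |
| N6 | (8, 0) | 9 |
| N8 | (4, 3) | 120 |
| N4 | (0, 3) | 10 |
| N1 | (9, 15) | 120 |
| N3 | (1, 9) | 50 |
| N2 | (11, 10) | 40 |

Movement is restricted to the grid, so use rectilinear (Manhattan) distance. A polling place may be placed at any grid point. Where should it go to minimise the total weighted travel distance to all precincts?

Manhattan distance separates: Σwᵢ(|x−xᵢ|+|y−yᵢ|) = Σwᵢ|x−xᵢ| + Σwᵢ|y−yᵢ|, so x and y are optimised independently as 1-D weighted medians.
Total weight W = 444; half = 222.
x-coordinate, sorted with cumulative weight:
  x=0 (N4, w=10) cum 10
  x=1 (N3, w=50) cum 60
  x=4 (N8, w=120) cum 180
  x=7 (N7, w=40) cum 220
  x=8 (N6, w=9) cum 229  ← median
  x=9 (N1, w=120) cum 349
  x=11 (N2, w=40) cum 389
  x=15 (N5, w=55) cum 444
⇒ x* = 8
y-coordinate, sorted with cumulative weight:
  y=0 (N6, w=9) cum 9
  y=2 (N5, w=55) cum 64
  y=3 (N8, w=120) cum 184
  y=3 (N4, w=10) cum 194
  y=9 (N3, w=50) cum 244  ← median
  y=10 (N2, w=40) cum 284
  y=12 (N7, w=40) cum 324
  y=15 (N1, w=120) cum 444
⇒ y* = 9

(8, 9)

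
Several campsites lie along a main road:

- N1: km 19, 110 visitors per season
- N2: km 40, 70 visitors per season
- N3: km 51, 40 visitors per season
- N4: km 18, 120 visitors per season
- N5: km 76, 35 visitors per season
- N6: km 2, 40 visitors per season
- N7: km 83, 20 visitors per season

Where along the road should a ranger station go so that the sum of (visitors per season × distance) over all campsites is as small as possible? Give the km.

For a sum of weighted absolute distances on a line, the optimum is the weighted median (not the mean). Total weight W = 435; half-weight = 217.5.
Sort by position and accumulate weight:
  km 2 (N6, w=40) → cum 40
  km 18 (N4, w=120) → cum 160
  km 19 (N1, w=110) → cum 270  ≥ 217.5 → median here
  km 40 (N2, w=70) → cum 340
  km 51 (N3, w=40) → cum 380
  km 76 (N5, w=35) → cum 415
  km 83 (N7, w=20) → cum 435
Optimal location: km 19.

x = 19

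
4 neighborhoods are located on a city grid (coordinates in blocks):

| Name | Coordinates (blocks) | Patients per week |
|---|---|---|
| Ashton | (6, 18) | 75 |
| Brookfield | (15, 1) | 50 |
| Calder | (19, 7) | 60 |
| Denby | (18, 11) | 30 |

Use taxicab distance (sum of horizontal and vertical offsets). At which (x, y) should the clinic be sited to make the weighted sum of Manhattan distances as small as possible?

Manhattan distance separates: Σwᵢ(|x−xᵢ|+|y−yᵢ|) = Σwᵢ|x−xᵢ| + Σwᵢ|y−yᵢ|, so x and y are optimised independently as 1-D weighted medians.
Total weight W = 215; half = 107.5.
x-coordinate, sorted with cumulative weight:
  x=6 (Ashton, w=75) cum 75
  x=15 (Brookfield, w=50) cum 125  ← median
  x=18 (Denby, w=30) cum 155
  x=19 (Calder, w=60) cum 215
⇒ x* = 15
y-coordinate, sorted with cumulative weight:
  y=1 (Brookfield, w=50) cum 50
  y=7 (Calder, w=60) cum 110  ← median
  y=11 (Denby, w=30) cum 140
  y=18 (Ashton, w=75) cum 215
⇒ y* = 7

(15, 7)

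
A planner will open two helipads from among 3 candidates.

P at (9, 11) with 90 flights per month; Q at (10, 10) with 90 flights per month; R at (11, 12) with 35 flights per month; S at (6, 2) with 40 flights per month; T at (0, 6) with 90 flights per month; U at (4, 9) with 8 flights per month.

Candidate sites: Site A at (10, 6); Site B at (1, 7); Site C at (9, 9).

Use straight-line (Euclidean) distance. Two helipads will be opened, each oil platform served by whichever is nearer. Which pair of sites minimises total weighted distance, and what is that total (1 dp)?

{Site B, Site C}, total 872.4

Evaluate every pair (each demand assigned to the nearer of the two):
  {Site B, Site C}: total = 872.4
  {Site A, Site B}: total = 1414.2
  {Site A, Site C}: total = 1553.6
Best pair: {Site B, Site C} with total 872.4.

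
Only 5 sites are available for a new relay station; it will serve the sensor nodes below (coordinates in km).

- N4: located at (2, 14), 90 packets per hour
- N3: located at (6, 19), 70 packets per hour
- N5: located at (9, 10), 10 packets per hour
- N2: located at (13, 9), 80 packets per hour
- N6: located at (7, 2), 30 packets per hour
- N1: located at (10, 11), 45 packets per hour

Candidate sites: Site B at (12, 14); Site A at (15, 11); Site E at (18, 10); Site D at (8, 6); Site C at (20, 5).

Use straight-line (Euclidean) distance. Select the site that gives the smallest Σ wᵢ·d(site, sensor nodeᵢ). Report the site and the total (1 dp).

Total weighted distance at each candidate:
  Site B (12, 14): total = 2456.9
  Site A (15, 11): total = 2917.0
  Site E (18, 10): total = 3803.1
  Site D (8, 6): total = 2694.4
  Site C (20, 5): total = 4888.0
Minimum is at Site B with total 2456.9 km.

Site B, total 2456.9 km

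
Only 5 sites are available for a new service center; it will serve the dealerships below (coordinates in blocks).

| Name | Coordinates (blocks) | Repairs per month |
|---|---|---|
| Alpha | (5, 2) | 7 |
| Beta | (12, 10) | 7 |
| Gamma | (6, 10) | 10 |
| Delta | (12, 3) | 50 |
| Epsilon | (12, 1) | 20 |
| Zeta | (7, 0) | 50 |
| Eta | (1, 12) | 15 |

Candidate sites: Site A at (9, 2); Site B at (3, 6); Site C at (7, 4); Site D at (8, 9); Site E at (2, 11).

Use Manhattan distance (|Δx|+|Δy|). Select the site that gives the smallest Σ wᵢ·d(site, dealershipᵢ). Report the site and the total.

Site A, total 965 blocks

Total weighted distance at each candidate:
  Site A (9, 2): total = 965
  Site B (3, 6): total = 1703
  Site C (7, 4): total = 1045
  Site D (8, 9): total = 1525
  Site E (2, 11): total = 2341
Minimum is at Site A with total 965 blocks.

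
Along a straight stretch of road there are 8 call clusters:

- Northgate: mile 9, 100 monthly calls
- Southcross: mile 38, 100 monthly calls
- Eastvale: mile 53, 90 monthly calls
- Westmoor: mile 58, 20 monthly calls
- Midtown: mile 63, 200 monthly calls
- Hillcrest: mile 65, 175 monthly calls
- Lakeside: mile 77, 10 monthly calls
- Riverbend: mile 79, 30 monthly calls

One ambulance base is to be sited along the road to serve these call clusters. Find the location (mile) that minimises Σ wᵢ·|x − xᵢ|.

x = 63

For a sum of weighted absolute distances on a line, the optimum is the weighted median (not the mean). Total weight W = 725; half-weight = 362.5.
Sort by position and accumulate weight:
  mile 9 (Northgate, w=100) → cum 100
  mile 38 (Southcross, w=100) → cum 200
  mile 53 (Eastvale, w=90) → cum 290
  mile 58 (Westmoor, w=20) → cum 310
  mile 63 (Midtown, w=200) → cum 510  ≥ 362.5 → median here
  mile 65 (Hillcrest, w=175) → cum 685
  mile 77 (Lakeside, w=10) → cum 695
  mile 79 (Riverbend, w=30) → cum 725
Optimal location: mile 63.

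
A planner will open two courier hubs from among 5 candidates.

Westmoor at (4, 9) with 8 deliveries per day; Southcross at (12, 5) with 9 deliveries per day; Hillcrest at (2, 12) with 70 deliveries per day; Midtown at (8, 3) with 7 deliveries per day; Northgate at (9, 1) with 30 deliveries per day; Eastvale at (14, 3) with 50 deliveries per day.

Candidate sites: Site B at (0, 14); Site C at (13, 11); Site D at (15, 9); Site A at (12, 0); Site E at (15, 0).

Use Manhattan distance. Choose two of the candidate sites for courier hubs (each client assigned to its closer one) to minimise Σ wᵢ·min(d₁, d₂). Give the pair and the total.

{Site B, Site A}, total 816

Evaluate every pair (each demand assigned to the nearer of the two):
  {Site B, Site A}: total = 816
  {Site B, Site E}: total = 904
  {Site B, Site D}: total = 1276
  {Site B, Site C}: total = 1376
  {Site C, Site A}: total = 1392
  {Site C, Site E}: total = 1471
  {Site D, Site A}: total = 1672
  {Site D, Site E}: total = 1751
  {Site C, Site D}: total = 1852
  {Site A, Site E}: total = 2090
Best pair: {Site B, Site A} with total 816.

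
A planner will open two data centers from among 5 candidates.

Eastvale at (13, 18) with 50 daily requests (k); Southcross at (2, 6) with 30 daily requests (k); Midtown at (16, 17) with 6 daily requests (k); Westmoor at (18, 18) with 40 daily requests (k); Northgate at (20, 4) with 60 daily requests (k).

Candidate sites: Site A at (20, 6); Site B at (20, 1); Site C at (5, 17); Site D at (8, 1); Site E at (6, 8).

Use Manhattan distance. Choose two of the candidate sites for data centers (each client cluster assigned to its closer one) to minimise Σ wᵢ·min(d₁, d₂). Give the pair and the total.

Evaluate every pair (each demand assigned to the nearer of the two):
  {Site A, Site C}: total = 1616
  {Site B, Site C}: total = 1676
  {Site A, Site E}: total = 1800
  {Site A, Site D}: total = 2050
  {Site B, Site E}: total = 2084
  {Site A, Site B}: total = 2260
  {Site C, Site D}: total = 2306
  {Site C, Site E}: total = 2336
  {Site B, Site D}: total = 2490
  {Site D, Site E}: total = 2924
Best pair: {Site A, Site C} with total 1616.

{Site A, Site C}, total 1616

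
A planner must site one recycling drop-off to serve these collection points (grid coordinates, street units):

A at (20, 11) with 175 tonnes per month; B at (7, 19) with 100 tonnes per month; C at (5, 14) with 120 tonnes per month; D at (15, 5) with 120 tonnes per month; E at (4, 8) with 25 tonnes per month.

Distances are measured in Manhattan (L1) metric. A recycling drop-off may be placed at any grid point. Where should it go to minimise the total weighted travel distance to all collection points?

(15, 11)

Manhattan distance separates: Σwᵢ(|x−xᵢ|+|y−yᵢ|) = Σwᵢ|x−xᵢ| + Σwᵢ|y−yᵢ|, so x and y are optimised independently as 1-D weighted medians.
Total weight W = 540; half = 270.
x-coordinate, sorted with cumulative weight:
  x=4 (E, w=25) cum 25
  x=5 (C, w=120) cum 145
  x=7 (B, w=100) cum 245
  x=15 (D, w=120) cum 365  ← median
  x=20 (A, w=175) cum 540
⇒ x* = 15
y-coordinate, sorted with cumulative weight:
  y=5 (D, w=120) cum 120
  y=8 (E, w=25) cum 145
  y=11 (A, w=175) cum 320  ← median
  y=14 (C, w=120) cum 440
  y=19 (B, w=100) cum 540
⇒ y* = 11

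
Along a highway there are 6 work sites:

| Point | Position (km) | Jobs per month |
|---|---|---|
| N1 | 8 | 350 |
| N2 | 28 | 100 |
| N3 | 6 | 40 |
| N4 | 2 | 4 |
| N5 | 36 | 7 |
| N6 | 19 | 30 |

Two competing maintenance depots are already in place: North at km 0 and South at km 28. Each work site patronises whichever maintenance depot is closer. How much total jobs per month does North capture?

The indifferent point is the midpoint (0+28)/2 = 14; work sites left of it (closer to North at 0) go to North, those right go to South.
  N4 at 2 (w=4) → North
  N3 at 6 (w=40) → North
  N1 at 8 (w=350) → North
  N6 at 19 (w=30) → South
  N2 at 28 (w=100) → South
  N5 at 36 (w=7) → South
North captures 394; South captures 137.

394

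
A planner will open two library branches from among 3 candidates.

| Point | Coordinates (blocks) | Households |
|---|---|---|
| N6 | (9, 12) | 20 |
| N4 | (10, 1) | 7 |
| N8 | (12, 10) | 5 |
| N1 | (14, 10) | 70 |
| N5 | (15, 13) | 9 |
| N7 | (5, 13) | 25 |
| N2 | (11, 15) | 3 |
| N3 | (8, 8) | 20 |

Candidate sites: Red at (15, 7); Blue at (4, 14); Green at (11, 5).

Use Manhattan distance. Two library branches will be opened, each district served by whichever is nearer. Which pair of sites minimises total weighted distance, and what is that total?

{Red, Blue}, total 815

Evaluate every pair (each demand assigned to the nearer of the two):
  {Red, Blue}: total = 815
  {Blue, Green}: total = 1067
  {Red, Green}: total = 1079
Best pair: {Red, Blue} with total 815.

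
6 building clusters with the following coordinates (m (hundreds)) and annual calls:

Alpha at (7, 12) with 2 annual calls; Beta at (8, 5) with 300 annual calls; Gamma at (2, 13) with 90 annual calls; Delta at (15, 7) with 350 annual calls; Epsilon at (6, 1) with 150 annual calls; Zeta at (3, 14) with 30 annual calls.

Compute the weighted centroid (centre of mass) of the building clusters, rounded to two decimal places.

The minimiser of Σwᵢ‖p−pᵢ‖² is the weighted centroid p* = (Σwᵢpᵢ)/(Σwᵢ).
Σwᵢ = 922.
Σwᵢxᵢ = 2·7 + 300·8 + 90·2 + 350·15 + 150·6 + 30·3 = 8834.
Σwᵢyᵢ = 2·12 + 300·5 + 90·13 + 350·7 + 150·1 + 30·14 = 5714.
x* = 8834/922 = 9.58, y* = 5714/922 = 6.20.

(9.58, 6.20)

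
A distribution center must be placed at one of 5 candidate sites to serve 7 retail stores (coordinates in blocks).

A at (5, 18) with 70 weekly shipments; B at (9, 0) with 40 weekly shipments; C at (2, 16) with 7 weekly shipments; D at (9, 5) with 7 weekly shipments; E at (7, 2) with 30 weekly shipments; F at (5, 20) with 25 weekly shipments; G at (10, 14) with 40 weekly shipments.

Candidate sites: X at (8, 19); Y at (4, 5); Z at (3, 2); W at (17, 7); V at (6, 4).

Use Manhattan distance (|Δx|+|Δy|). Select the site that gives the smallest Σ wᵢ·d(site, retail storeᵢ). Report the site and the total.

X, total 2168 blocks

Total weighted distance at each candidate:
  X (8, 19): total = 2168
  Y (4, 5): total = 2686
  Z (3, 2): total = 3128
  W (17, 7): total = 4083
  V (6, 4): total = 2545
Minimum is at X with total 2168 blocks.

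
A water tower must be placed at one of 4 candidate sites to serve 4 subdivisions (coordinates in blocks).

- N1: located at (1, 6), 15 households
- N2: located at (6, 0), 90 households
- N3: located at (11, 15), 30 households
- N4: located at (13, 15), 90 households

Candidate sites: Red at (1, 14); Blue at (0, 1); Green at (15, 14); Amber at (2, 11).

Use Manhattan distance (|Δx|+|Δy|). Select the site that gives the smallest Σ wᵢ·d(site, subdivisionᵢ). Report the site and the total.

Total weighted distance at each candidate:
  Red (1, 14): total = 3330
  Blue (0, 1): total = 3900
  Green (15, 14): total = 2820
  Amber (2, 11): total = 3180
Minimum is at Green with total 2820 blocks.

Green, total 2820 blocks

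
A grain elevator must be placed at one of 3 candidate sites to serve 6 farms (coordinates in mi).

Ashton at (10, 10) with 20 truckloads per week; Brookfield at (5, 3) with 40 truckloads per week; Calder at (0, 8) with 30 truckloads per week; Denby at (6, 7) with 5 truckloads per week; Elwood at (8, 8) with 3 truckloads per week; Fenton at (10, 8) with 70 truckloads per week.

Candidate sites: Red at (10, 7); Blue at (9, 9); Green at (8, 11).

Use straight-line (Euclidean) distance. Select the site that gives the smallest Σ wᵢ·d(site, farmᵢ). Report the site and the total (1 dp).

Total weighted distance at each candidate:
  Red (10, 7): total = 714.3
  Blue (9, 9): total = 709.7
  Green (8, 11): total = 926.6
Minimum is at Blue with total 709.7 mi.

Blue, total 709.7 mi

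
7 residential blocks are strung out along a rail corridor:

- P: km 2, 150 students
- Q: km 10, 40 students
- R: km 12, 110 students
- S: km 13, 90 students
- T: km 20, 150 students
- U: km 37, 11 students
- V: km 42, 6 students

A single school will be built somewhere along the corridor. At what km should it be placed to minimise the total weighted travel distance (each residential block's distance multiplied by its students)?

x = 12

For a sum of weighted absolute distances on a line, the optimum is the weighted median (not the mean). Total weight W = 557; half-weight = 278.5.
Sort by position and accumulate weight:
  km 2 (P, w=150) → cum 150
  km 10 (Q, w=40) → cum 190
  km 12 (R, w=110) → cum 300  ≥ 278.5 → median here
  km 13 (S, w=90) → cum 390
  km 20 (T, w=150) → cum 540
  km 37 (U, w=11) → cum 551
  km 42 (V, w=6) → cum 557
Optimal location: km 12.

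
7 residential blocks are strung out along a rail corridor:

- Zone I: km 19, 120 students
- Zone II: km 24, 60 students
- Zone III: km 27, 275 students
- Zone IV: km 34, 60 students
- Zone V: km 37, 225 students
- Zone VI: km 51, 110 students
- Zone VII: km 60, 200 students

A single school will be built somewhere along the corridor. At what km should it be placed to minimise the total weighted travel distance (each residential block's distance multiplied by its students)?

x = 37

For a sum of weighted absolute distances on a line, the optimum is the weighted median (not the mean). Total weight W = 1050; half-weight = 525.
Sort by position and accumulate weight:
  km 19 (Zone I, w=120) → cum 120
  km 24 (Zone II, w=60) → cum 180
  km 27 (Zone III, w=275) → cum 455
  km 34 (Zone IV, w=60) → cum 515
  km 37 (Zone V, w=225) → cum 740  ≥ 525 → median here
  km 51 (Zone VI, w=110) → cum 850
  km 60 (Zone VII, w=200) → cum 1050
Optimal location: km 37.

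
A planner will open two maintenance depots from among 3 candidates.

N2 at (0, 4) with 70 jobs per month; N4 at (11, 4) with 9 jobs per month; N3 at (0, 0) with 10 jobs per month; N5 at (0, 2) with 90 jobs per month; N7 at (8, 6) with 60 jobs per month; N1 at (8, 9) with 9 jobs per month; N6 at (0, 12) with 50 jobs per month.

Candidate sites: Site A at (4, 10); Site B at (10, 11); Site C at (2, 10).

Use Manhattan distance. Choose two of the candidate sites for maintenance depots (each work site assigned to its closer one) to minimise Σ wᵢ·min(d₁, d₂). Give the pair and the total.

Evaluate every pair (each demand assigned to the nearer of the two):
  {Site B, Site C}: total = 2308
  {Site A, Site C}: total = 2422
  {Site A, Site B}: total = 2748
Best pair: {Site B, Site C} with total 2308.

{Site B, Site C}, total 2308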